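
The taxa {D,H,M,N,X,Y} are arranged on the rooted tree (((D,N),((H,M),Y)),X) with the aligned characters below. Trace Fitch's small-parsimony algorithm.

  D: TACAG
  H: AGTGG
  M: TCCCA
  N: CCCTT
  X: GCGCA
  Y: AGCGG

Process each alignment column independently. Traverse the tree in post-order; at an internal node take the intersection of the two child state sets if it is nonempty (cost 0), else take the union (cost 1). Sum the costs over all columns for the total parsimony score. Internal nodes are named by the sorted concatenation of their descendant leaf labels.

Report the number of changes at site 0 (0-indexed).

site 0, node DN: D={T} ∪ N={C} → {C,T} (+1)
site 0, node HM: H={A} ∪ M={T} → {A,T} (+1)
site 0, node HMY: HM={A,T} ∩ Y={A} → {A} (+0)
site 0, node DHMNY: DN={C,T} ∪ HMY={A} → {A,C,T} (+1)
site 0, node DHMNXY: DHMNY={A,C,T} ∪ X={G} → {A,C,G,T} (+1)
site 1, node DN: D={A} ∪ N={C} → {A,C} (+1)
site 1, node HM: H={G} ∪ M={C} → {C,G} (+1)
site 1, node HMY: HM={C,G} ∩ Y={G} → {G} (+0)
site 1, node DHMNY: DN={A,C} ∪ HMY={G} → {A,C,G} (+1)
site 1, node DHMNXY: DHMNY={A,C,G} ∩ X={C} → {C} (+0)
site 2, node DN: D={C} ∩ N={C} → {C} (+0)
site 2, node HM: H={T} ∪ M={C} → {C,T} (+1)
site 2, node HMY: HM={C,T} ∩ Y={C} → {C} (+0)
site 2, node DHMNY: DN={C} ∩ HMY={C} → {C} (+0)
site 2, node DHMNXY: DHMNY={C} ∪ X={G} → {C,G} (+1)
site 3, node DN: D={A} ∪ N={T} → {A,T} (+1)
site 3, node HM: H={G} ∪ M={C} → {C,G} (+1)
site 3, node HMY: HM={C,G} ∩ Y={G} → {G} (+0)
site 3, node DHMNY: DN={A,T} ∪ HMY={G} → {A,G,T} (+1)
site 3, node DHMNXY: DHMNY={A,G,T} ∪ X={C} → {A,C,G,T} (+1)
site 4, node DN: D={G} ∪ N={T} → {G,T} (+1)
site 4, node HM: H={G} ∪ M={A} → {A,G} (+1)
site 4, node HMY: HM={A,G} ∩ Y={G} → {G} (+0)
site 4, node DHMNY: DN={G,T} ∩ HMY={G} → {G} (+0)
site 4, node DHMNXY: DHMNY={G} ∪ X={A} → {A,G} (+1)
per-site changes: [4, 3, 2, 4, 3]; total = 16

4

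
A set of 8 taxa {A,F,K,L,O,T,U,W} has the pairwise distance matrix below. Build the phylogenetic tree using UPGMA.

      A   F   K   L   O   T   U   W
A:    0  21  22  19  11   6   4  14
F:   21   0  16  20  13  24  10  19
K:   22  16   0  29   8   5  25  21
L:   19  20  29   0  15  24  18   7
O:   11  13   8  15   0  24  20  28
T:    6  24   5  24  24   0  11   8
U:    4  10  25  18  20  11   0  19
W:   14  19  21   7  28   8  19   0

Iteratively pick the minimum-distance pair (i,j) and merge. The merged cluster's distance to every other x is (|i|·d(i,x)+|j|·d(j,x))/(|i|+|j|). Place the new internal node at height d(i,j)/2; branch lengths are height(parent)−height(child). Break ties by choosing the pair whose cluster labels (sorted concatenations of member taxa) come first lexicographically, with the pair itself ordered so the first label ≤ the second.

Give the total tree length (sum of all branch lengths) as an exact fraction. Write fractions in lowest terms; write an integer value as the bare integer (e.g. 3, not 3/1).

201/4

1. join A+U (d=4) ⇒ AU; edges |A|=2, |U|=2
  updated: d(AU,F)=31/2, d(AU,K)=47/2, d(AU,L)=37/2, d(AU,O)=31/2, d(AU,T)=17/2, d(AU,W)=33/2
2. join K+T (d=5) ⇒ KT; edges |K|=5/2, |T|=5/2
  updated: d(AU,KT)=16, d(F,KT)=20, d(KT,L)=53/2, d(KT,O)=16, d(KT,W)=29/2
3. join L+W (d=7) ⇒ LW; edges |L|=7/2, |W|=7/2
  updated: d(AU,LW)=35/2, d(F,LW)=39/2, d(KT,LW)=41/2, d(LW,O)=43/2
4. join F+O (d=13) ⇒ FO; edges |F|=13/2, |O|=13/2
  updated: d(AU,FO)=31/2, d(FO,KT)=18, d(FO,LW)=41/2
5. join AU+FO (d=31/2) ⇒ AFOU; edges |AU|=23/4, |FO|=5/4
  updated: d(AFOU,KT)=17, d(AFOU,LW)=19
6. join AFOU+KT (d=17) ⇒ AFKOTU; edges |AFOU|=3/4, |KT|=6
  updated: d(AFKOTU,LW)=39/2
7. join AFKOTU+LW (d=39/2) ⇒ AFKLOTUW; edges |AFKOTU|=5/4, |LW|=25/4
final tree: ((((A:2,U:2):23/4,(F:13/2,O:13/2):5/4):3/4,(K:5/2,T:5/2):6):5/4,(L:7/2,W:7/2):25/4)
total length: 201/4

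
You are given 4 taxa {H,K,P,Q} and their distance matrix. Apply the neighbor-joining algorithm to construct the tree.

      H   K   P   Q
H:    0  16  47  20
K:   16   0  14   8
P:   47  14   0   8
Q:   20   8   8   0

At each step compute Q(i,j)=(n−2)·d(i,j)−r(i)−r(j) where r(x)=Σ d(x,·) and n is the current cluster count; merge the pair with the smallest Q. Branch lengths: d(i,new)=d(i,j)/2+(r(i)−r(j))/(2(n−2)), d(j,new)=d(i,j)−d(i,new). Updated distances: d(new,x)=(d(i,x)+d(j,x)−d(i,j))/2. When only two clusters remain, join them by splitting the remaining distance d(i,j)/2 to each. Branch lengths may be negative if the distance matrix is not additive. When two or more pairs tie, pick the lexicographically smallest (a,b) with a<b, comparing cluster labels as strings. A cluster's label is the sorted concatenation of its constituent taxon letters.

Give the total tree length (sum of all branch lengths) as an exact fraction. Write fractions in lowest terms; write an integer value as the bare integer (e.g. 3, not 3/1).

137/4

1. join H+K (d=16, Q=-89) ⇒ HK; edges |H|=77/4, |K|=-13/4
  updated: d(HK,P)=45/2, d(HK,Q)=6
2. join HK+P (d=45/2, Q=-73/2) ⇒ HKP; edges |HK|=41/4, |P|=49/4
  updated: d(HKP,Q)=-17/4
3. join HKP+Q (d=-17/4) ⇒ HKPQ; edges |HKP|=-17/8, |Q|=-17/8
final tree: (((H:77/4,K:-13/4):41/4,P:49/4):-17/8,Q:-17/8)
total length: 137/4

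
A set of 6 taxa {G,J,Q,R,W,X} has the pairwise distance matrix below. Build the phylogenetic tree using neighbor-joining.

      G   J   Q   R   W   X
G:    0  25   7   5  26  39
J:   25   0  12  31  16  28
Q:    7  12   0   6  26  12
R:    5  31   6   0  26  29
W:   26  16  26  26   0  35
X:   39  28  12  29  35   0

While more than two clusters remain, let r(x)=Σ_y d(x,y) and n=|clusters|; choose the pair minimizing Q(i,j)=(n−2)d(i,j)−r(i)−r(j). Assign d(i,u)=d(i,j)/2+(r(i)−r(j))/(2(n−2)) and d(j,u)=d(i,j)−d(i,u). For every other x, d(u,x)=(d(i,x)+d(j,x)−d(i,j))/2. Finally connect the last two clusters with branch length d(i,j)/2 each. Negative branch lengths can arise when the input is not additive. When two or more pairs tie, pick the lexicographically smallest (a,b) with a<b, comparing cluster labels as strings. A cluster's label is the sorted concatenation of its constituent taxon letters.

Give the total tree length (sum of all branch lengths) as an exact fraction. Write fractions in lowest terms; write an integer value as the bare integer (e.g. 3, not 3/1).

step 1: merge (G,R) at d=5, Q=-179; branch lengths G→25/8, R→15/8; new cluster GR
  updated: d(GR,J)=51/2, d(GR,Q)=4, d(GR,W)=47/2, d(GR,X)=63/2
step 2: merge (J,W) at d=16, Q=-134; branch lengths J→29/6, W→67/6; new cluster JW
  updated: d(GR,JW)=33/2, d(JW,Q)=11, d(JW,X)=47/2
step 3: merge (GR,Q) at d=4, Q=-71; branch lengths GR→33/4, Q→-17/4; new cluster GQR
  updated: d(GQR,JW)=47/4, d(GQR,X)=79/4
step 4: merge (GQR,JW) at d=47/4, Q=-55; branch lengths GQR→4, JW→31/4; new cluster GJQRW
  updated: d(GJQRW,X)=63/4
step 5: merge (GJQRW,X) at d=63/4; branch lengths GJQRW→63/8, X→63/8; new cluster GJQRWX
final tree: ((((G:25/8,R:15/8):33/4,Q:-17/4):4,(J:29/6,W:67/6):31/4):63/8,X:63/8)
total length: 105/2

105/2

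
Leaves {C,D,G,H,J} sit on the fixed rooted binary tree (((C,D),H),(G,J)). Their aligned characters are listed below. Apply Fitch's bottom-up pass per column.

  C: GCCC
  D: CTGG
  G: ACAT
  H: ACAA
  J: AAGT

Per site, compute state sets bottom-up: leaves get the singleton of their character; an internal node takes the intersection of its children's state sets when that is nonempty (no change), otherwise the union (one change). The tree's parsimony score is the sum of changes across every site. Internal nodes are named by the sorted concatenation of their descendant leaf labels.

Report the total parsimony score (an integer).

10

CD@0: {G} ∪ {C} = {C,G} (union, +1)
CDH@0: {C,G} ∪ {A} = {A,C,G} (union, +1)
GJ@0: {A} ∩ {A} = {A} (intersection, +0)
CDGHJ@0: {A,C,G} ∩ {A} = {A} (intersection, +0)
CD@1: {C} ∪ {T} = {C,T} (union, +1)
CDH@1: {C,T} ∩ {C} = {C} (intersection, +0)
GJ@1: {C} ∪ {A} = {A,C} (union, +1)
CDGHJ@1: {C} ∩ {A,C} = {C} (intersection, +0)
CD@2: {C} ∪ {G} = {C,G} (union, +1)
CDH@2: {C,G} ∪ {A} = {A,C,G} (union, +1)
GJ@2: {A} ∪ {G} = {A,G} (union, +1)
CDGHJ@2: {A,C,G} ∩ {A,G} = {A,G} (intersection, +0)
CD@3: {C} ∪ {G} = {C,G} (union, +1)
CDH@3: {C,G} ∪ {A} = {A,C,G} (union, +1)
GJ@3: {T} ∩ {T} = {T} (intersection, +0)
CDGHJ@3: {A,C,G} ∪ {T} = {A,C,G,T} (union, +1)
per-site changes: [2, 2, 3, 3]; total = 10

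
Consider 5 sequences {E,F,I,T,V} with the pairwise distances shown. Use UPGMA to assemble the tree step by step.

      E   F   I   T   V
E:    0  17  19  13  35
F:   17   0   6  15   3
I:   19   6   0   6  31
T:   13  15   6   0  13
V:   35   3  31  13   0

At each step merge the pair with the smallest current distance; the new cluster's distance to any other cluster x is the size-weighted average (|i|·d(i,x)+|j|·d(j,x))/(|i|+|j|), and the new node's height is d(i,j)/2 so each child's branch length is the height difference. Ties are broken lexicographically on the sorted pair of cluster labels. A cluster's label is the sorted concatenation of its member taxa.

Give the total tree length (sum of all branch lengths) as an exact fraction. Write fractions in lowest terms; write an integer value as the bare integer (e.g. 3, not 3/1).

1. join F+V (d=3) ⇒ FV; edges |F|=3/2, |V|=3/2
  updated: d(E,FV)=26, d(FV,I)=37/2, d(FV,T)=14
2. join I+T (d=6) ⇒ IT; edges |I|=3, |T|=3
  updated: d(E,IT)=16, d(FV,IT)=65/4
3. join E+IT (d=16) ⇒ EIT; edges |E|=8, |IT|=5
  updated: d(EIT,FV)=39/2
4. join EIT+FV (d=39/2) ⇒ EFITV; edges |EIT|=7/4, |FV|=33/4
final tree: ((E:8,(I:3,T:3):5):7/4,(F:3/2,V:3/2):33/4)
total length: 32

32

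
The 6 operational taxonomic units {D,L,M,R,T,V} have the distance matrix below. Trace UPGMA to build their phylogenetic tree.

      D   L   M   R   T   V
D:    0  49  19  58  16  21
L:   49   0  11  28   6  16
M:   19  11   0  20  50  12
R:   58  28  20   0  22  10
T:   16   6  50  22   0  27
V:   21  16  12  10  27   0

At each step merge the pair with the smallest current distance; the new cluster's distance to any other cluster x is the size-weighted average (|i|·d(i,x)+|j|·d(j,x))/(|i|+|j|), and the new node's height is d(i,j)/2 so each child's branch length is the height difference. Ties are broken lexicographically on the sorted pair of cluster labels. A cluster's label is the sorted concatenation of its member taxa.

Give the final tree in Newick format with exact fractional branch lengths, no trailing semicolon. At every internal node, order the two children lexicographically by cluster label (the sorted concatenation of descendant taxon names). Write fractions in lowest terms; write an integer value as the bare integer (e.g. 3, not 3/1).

step 1: merge (L,T) at d=6; branch lengths L→3, T→3; new cluster LT
  updated: d(D,LT)=65/2, d(LT,M)=61/2, d(LT,R)=25, d(LT,V)=43/2
step 2: merge (R,V) at d=10; branch lengths R→5, V→5; new cluster RV
  updated: d(D,RV)=79/2, d(LT,RV)=93/4, d(M,RV)=16
step 3: merge (M,RV) at d=16; branch lengths M→8, RV→3; new cluster MRV
  updated: d(D,MRV)=98/3, d(LT,MRV)=77/3
step 4: merge (LT,MRV) at d=77/3; branch lengths LT→59/6, MRV→29/6; new cluster LMRTV
  updated: d(D,LMRTV)=163/5
step 5: merge (D,LMRTV) at d=163/5; branch lengths D→163/10, LMRTV→52/15; new cluster DLMRTV
final tree: (D:163/10,((L:3,T:3):59/6,(M:8,(R:5,V:5):3):29/6):52/15)
total length: 1843/30

(D:163/10,((L:3,T:3):59/6,(M:8,(R:5,V:5):3):29/6):52/15)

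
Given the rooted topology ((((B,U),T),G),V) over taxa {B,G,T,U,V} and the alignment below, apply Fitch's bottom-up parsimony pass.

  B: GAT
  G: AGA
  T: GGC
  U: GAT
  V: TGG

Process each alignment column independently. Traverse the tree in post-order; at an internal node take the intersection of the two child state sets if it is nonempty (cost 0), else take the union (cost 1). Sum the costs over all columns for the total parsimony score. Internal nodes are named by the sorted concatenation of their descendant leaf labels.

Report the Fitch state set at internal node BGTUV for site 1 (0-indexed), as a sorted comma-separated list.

G

site 0, node BU: B={G} ∩ U={G} → {G} (+0)
site 0, node BTU: BU={G} ∩ T={G} → {G} (+0)
site 0, node BGTU: BTU={G} ∪ G={A} → {A,G} (+1)
site 0, node BGTUV: BGTU={A,G} ∪ V={T} → {A,G,T} (+1)
site 1, node BU: B={A} ∩ U={A} → {A} (+0)
site 1, node BTU: BU={A} ∪ T={G} → {A,G} (+1)
site 1, node BGTU: BTU={A,G} ∩ G={G} → {G} (+0)
site 1, node BGTUV: BGTU={G} ∩ V={G} → {G} (+0)
site 2, node BU: B={T} ∩ U={T} → {T} (+0)
site 2, node BTU: BU={T} ∪ T={C} → {C,T} (+1)
site 2, node BGTU: BTU={C,T} ∪ G={A} → {A,C,T} (+1)
site 2, node BGTUV: BGTU={A,C,T} ∪ V={G} → {A,C,G,T} (+1)
per-site changes: [2, 1, 3]; total = 6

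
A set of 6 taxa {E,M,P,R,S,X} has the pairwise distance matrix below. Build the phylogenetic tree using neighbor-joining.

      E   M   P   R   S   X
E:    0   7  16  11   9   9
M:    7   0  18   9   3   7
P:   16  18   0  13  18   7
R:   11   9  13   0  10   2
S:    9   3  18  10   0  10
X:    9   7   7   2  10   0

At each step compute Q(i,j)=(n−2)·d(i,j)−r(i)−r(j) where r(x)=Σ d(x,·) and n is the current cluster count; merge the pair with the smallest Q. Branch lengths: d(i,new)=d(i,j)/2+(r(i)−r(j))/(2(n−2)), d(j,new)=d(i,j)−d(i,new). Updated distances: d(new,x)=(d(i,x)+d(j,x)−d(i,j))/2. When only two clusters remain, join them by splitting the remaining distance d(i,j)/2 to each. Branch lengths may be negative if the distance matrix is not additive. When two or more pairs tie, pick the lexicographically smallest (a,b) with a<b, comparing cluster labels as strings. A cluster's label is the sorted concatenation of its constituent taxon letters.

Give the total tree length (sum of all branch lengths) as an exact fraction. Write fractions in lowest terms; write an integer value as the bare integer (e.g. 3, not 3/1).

389/16

1. join M+S (d=3, Q=-82) ⇒ MS; edges |M|=3/4, |S|=9/4
  updated: d(E,MS)=13/2, d(MS,P)=33/2, d(MS,R)=8, d(MS,X)=7
2. join E+MS (d=13/2, Q=-61) ⇒ EMS; edges |E|=4, |MS|=5/2
  updated: d(EMS,P)=13, d(EMS,R)=25/4, d(EMS,X)=19/4
3. join EMS+R (d=25/4, Q=-131/4) ⇒ EMRS; edges |EMS|=61/16, |R|=39/16
  updated: d(EMRS,P)=79/8, d(EMRS,X)=1/4
4. join EMRS+P (d=79/8, Q=-137/8) ⇒ EMPRS; edges |EMRS|=25/16, |P|=133/16
  updated: d(EMPRS,X)=-21/16
5. join EMPRS+X (d=-21/16) ⇒ EMPRSX; edges |EMPRS|=-21/32, |X|=-21/32
final tree: ((((E:4,(M:3/4,S:9/4):5/2):61/16,R:39/16):25/16,P:133/16):-21/32,X:-21/32)
total length: 389/16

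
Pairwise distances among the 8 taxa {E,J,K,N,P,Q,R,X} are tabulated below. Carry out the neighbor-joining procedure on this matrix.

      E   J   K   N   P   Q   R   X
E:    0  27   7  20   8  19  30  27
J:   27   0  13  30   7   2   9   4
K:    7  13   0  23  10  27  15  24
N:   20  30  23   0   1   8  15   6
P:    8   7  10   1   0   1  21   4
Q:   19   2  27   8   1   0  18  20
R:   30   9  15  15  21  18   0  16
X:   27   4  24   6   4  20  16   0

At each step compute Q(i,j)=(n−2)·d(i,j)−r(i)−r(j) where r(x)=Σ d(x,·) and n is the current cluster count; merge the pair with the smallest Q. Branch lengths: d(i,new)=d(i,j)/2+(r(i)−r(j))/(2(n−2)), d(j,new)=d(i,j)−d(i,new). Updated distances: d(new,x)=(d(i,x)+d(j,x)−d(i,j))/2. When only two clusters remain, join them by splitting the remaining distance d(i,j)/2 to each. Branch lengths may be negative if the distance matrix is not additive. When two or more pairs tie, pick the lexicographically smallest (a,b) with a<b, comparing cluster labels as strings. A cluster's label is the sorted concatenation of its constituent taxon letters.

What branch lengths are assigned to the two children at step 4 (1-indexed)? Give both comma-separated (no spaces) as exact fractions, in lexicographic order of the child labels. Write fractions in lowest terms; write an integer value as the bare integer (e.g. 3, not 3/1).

1. join E+K (d=7, Q=-215) ⇒ EK; edges |E|=61/12, |K|=23/12
  updated: d(EK,J)=33/2, d(EK,N)=18, d(EK,P)=11/2, d(EK,Q)=39/2, d(EK,R)=19, d(EK,X)=22
2. join J+Q (d=2, Q=-127) ⇒ JQ; edges |J|=1, |Q|=1
  updated: d(EK,JQ)=17, d(JQ,N)=18, d(JQ,P)=3, d(JQ,R)=25/2, d(JQ,X)=11
3. join JQ+R (d=25/2, Q=-95) ⇒ JQR; edges |JQ|=7/2, |R|=9
  updated: d(EK,JQR)=47/4, d(JQR,N)=41/4, d(JQR,P)=23/4, d(JQR,X)=29/4
4. join EK+JQR (d=47/4, Q=-57) ⇒ EJKQR; edges |EK|=115/12, |JQR|=13/6
  updated: d(EJKQR,N)=33/4, d(EJKQR,P)=-1/4, d(EJKQR,X)=35/4
5. join EJKQR+P (d=-1/4, Q=-22) ⇒ EJKPQR; edges |EJKQR|=23/8, |P|=-25/8
  updated: d(EJKPQR,N)=19/4, d(EJKPQR,X)=13/2
6. join EJKPQR+N (d=19/4, Q=-69/4) ⇒ EJKNPQR; edges |EJKPQR|=21/8, |N|=17/8
  updated: d(EJKNPQR,X)=31/8
7. join EJKNPQR+X (d=31/8) ⇒ EJKNPQRX; edges |EJKNPQR|=31/16, |X|=31/16
final tree: (((((E:61/12,K:23/12):115/12,((J:1,Q:1):7/2,R:9):13/6):23/8,P:-25/8):21/8,N:17/8):31/16,X:31/16)
total length: 333/8

115/12,13/6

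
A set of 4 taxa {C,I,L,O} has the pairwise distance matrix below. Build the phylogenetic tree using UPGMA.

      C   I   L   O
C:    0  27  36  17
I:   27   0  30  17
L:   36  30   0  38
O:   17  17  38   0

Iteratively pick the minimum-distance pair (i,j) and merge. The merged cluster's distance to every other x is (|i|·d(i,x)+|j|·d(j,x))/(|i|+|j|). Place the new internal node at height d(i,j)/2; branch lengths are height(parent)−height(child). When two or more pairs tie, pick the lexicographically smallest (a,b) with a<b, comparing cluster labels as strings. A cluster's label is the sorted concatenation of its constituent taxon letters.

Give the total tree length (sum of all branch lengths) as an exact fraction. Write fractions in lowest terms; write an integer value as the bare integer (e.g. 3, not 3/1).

1. join C+O (d=17) ⇒ CO; edges |C|=17/2, |O|=17/2
  updated: d(CO,I)=22, d(CO,L)=37
2. join CO+I (d=22) ⇒ CIO; edges |CO|=5/2, |I|=11
  updated: d(CIO,L)=104/3
3. join CIO+L (d=104/3) ⇒ CILO; edges |CIO|=19/3, |L|=52/3
final tree: (((C:17/2,O:17/2):5/2,I:11):19/3,L:52/3)
total length: 325/6

325/6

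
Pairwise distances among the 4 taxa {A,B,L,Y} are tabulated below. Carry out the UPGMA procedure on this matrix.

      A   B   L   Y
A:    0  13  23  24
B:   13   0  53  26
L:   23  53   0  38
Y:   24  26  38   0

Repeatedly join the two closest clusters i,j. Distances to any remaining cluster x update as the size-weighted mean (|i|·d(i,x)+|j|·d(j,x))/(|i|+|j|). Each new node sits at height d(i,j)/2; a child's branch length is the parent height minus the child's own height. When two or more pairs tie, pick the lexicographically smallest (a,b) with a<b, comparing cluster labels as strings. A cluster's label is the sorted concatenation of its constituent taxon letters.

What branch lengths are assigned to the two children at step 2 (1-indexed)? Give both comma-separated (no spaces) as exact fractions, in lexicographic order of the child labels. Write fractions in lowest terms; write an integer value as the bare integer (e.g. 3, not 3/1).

6,25/2

iteration 1: select A,B (d=13); attach at lengths (13/2, 13/2); label the merged cluster AB
  updated: d(AB,L)=38, d(AB,Y)=25
iteration 2: select AB,Y (d=25); attach at lengths (6, 25/2); label the merged cluster ABY
  updated: d(ABY,L)=38
iteration 3: select ABY,L (d=38); attach at lengths (13/2, 19); label the merged cluster ABLY
final tree: (((A:13/2,B:13/2):6,Y:25/2):13/2,L:19)
total length: 57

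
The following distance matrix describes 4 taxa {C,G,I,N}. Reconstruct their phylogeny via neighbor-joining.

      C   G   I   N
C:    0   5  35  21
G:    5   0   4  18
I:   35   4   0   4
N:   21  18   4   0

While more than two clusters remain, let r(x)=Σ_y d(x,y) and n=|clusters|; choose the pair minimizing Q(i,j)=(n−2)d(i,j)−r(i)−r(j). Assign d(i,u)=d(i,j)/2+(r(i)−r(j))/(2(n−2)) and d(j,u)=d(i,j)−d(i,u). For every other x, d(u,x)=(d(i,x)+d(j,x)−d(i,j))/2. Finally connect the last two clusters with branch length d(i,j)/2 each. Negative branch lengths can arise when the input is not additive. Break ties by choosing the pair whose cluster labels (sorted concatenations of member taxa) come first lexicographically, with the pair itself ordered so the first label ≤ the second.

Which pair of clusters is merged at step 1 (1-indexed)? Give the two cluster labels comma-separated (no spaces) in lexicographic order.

C,G

1. join C+G (d=5, Q=-78) ⇒ CG; edges |C|=11, |G|=-6
  updated: d(CG,I)=17, d(CG,N)=17
2. join CG+I (d=17, Q=-38) ⇒ CGI; edges |CG|=15, |I|=2
  updated: d(CGI,N)=2
3. join CGI+N (d=2) ⇒ CGIN; edges |CGI|=1, |N|=1
final tree: (((C:11,G:-6):15,I:2):1,N:1)
total length: 24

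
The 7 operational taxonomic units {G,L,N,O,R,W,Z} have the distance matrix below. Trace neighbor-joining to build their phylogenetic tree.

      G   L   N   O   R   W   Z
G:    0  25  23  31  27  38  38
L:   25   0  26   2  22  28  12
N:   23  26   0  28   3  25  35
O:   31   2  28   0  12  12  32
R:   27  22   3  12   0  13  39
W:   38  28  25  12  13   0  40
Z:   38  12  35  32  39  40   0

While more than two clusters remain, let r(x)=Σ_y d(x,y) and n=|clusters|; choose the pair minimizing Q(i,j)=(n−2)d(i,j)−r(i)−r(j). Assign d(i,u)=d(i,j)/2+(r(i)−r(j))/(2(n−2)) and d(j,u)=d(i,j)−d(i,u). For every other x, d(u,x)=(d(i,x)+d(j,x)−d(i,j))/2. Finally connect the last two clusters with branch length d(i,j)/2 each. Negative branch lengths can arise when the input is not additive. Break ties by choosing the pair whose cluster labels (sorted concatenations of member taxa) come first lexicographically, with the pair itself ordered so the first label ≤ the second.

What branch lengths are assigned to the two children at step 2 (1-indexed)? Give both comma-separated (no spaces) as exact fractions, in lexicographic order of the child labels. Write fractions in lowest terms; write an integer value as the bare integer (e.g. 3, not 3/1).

iteration 1: select L,Z (d=12, Q=-251); attach at lengths (-21/10, 141/10); label the merged cluster LZ
  updated: d(G,LZ)=51/2, d(LZ,N)=49/2, d(LZ,O)=11, d(LZ,R)=49/2, d(LZ,W)=28
iteration 2: select N,R (d=3, Q=-171); attach at lengths (9/2, -3/2); label the merged cluster NR
  updated: d(G,NR)=47/2, d(LZ,NR)=23, d(NR,O)=37/2, d(NR,W)=35/2
iteration 3: select O,W (d=12, Q=-132); attach at lengths (13/6, 59/6); label the merged cluster OW
  updated: d(G,OW)=57/2, d(LZ,OW)=27/2, d(NR,OW)=12
iteration 4: select G,NR (d=47/2, Q=-89); attach at lengths (33/2, 7); label the merged cluster GNR
  updated: d(GNR,LZ)=25/2, d(GNR,OW)=17/2
iteration 5: select GNR,LZ (d=25/2, Q=-69/2); attach at lengths (15/4, 35/4); label the merged cluster GLNRZ
  updated: d(GLNRZ,OW)=19/4
iteration 6: select GLNRZ,OW (d=19/4); attach at lengths (19/8, 19/8); label the merged cluster GLNORWZ
final tree: (((G:33/2,(N:9/2,R:-3/2):7):15/4,(L:-21/10,Z:141/10):35/4):19/8,(O:13/6,W:59/6):19/8)
total length: 271/4

9/2,-3/2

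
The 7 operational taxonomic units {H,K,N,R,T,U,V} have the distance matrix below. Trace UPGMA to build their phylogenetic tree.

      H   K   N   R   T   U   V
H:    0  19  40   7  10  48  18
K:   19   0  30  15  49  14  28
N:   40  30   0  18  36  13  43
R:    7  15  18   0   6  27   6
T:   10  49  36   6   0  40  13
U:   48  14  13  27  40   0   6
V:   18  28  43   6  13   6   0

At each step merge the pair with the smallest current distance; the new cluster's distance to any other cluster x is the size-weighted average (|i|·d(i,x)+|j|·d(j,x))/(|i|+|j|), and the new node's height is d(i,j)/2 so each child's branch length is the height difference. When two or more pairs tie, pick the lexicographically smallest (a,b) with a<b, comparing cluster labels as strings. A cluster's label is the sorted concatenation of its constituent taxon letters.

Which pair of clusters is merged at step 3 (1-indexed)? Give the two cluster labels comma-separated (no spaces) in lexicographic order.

H,RT

1. join R+T (d=6) ⇒ RT; edges |R|=3, |T|=3
  updated: d(H,RT)=17/2, d(K,RT)=32, d(N,RT)=27, d(RT,U)=67/2, d(RT,V)=19/2
2. join U+V (d=6) ⇒ UV; edges |U|=3, |V|=3
  updated: d(H,UV)=33, d(K,UV)=21, d(N,UV)=28, d(RT,UV)=43/2
3. join H+RT (d=17/2) ⇒ HRT; edges |H|=17/4, |RT|=5/4
  updated: d(HRT,K)=83/3, d(HRT,N)=94/3, d(HRT,UV)=76/3
4. join K+UV (d=21) ⇒ KUV; edges |K|=21/2, |UV|=15/2
  updated: d(HRT,KUV)=235/9, d(KUV,N)=86/3
5. join HRT+KUV (d=235/9) ⇒ HKRTUV; edges |HRT|=317/36, |KUV|=23/9
  updated: d(HKRTUV,N)=30
6. join HKRTUV+N (d=30) ⇒ HKNRTUV; edges |HKRTUV|=35/18, |N|=15
final tree: (((H:17/4,(R:3,T:3):5/4):317/36,(K:21/2,(U:3,V:3):15/2):23/9):35/18,N:15)
total length: 2297/36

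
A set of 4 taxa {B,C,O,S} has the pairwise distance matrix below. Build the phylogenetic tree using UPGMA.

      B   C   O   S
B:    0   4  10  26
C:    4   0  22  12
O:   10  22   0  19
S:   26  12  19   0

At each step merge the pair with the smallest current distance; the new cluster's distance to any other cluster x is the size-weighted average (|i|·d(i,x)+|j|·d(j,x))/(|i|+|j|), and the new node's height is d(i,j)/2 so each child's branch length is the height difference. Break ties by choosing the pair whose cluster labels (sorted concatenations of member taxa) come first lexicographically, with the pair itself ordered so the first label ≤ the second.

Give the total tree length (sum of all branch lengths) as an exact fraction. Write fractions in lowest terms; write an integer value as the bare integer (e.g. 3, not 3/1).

1. join B+C (d=4) ⇒ BC; edges |B|=2, |C|=2
  updated: d(BC,O)=16, d(BC,S)=19
2. join BC+O (d=16) ⇒ BCO; edges |BC|=6, |O|=8
  updated: d(BCO,S)=19
3. join BCO+S (d=19) ⇒ BCOS; edges |BCO|=3/2, |S|=19/2
final tree: (((B:2,C:2):6,O:8):3/2,S:19/2)
total length: 29

29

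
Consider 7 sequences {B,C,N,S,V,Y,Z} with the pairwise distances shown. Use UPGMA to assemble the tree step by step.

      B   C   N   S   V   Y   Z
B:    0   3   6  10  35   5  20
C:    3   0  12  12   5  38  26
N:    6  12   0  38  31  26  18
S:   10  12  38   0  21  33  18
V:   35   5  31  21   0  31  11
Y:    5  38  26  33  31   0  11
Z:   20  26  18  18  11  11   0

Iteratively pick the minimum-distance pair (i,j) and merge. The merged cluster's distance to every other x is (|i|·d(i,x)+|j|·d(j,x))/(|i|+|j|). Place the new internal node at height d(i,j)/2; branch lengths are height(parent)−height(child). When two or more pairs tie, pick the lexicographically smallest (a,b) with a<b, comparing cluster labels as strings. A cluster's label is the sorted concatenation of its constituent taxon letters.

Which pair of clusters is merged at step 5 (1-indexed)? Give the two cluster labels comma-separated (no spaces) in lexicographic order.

1. join B+C (d=3) ⇒ BC; edges |B|=3/2, |C|=3/2
  updated: d(BC,N)=9, d(BC,S)=11, d(BC,V)=20, d(BC,Y)=43/2, d(BC,Z)=23
2. join BC+N (d=9) ⇒ BCN; edges |BC|=3, |N|=9/2
  updated: d(BCN,S)=20, d(BCN,V)=71/3, d(BCN,Y)=23, d(BCN,Z)=64/3
3. join V+Z (d=11) ⇒ VZ; edges |V|=11/2, |Z|=11/2
  updated: d(BCN,VZ)=45/2, d(S,VZ)=39/2, d(VZ,Y)=21
4. join S+VZ (d=39/2) ⇒ SVZ; edges |S|=39/4, |VZ|=17/4
  updated: d(BCN,SVZ)=65/3, d(SVZ,Y)=25
5. join BCN+SVZ (d=65/3) ⇒ BCNSVZ; edges |BCN|=19/3, |SVZ|=13/12
  updated: d(BCNSVZ,Y)=24
6. join BCNSVZ+Y (d=24) ⇒ BCNSVYZ; edges |BCNSVZ|=7/6, |Y|=12
final tree: ((((B:3/2,C:3/2):3,N:9/2):19/3,(S:39/4,(V:11/2,Z:11/2):17/4):13/12):7/6,Y:12)
total length: 673/12

BCN,SVZ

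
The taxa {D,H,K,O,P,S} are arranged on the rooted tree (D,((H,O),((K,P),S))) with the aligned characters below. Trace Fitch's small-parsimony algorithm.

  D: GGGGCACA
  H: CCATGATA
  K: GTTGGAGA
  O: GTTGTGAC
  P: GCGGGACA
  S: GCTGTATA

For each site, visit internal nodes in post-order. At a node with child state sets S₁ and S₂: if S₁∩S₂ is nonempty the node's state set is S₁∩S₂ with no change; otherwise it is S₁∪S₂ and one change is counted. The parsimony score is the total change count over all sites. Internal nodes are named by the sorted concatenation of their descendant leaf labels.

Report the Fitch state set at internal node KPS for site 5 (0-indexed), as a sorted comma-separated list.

[col 0] HO: children H:{C}, O:{G} ∪→ {C,G}; cost 1
[col 0] KP: children K:{G}, P:{G} ∩→ {G}; cost 0
[col 0] KPS: children KP:{G}, S:{G} ∩→ {G}; cost 0
[col 0] HKOPS: children HO:{C,G}, KPS:{G} ∩→ {G}; cost 0
[col 0] DHKOPS: children D:{G}, HKOPS:{G} ∩→ {G}; cost 0
[col 1] HO: children H:{C}, O:{T} ∪→ {C,T}; cost 1
[col 1] KP: children K:{T}, P:{C} ∪→ {C,T}; cost 1
[col 1] KPS: children KP:{C,T}, S:{C} ∩→ {C}; cost 0
[col 1] HKOPS: children HO:{C,T}, KPS:{C} ∩→ {C}; cost 0
[col 1] DHKOPS: children D:{G}, HKOPS:{C} ∪→ {C,G}; cost 1
[col 2] HO: children H:{A}, O:{T} ∪→ {A,T}; cost 1
[col 2] KP: children K:{T}, P:{G} ∪→ {G,T}; cost 1
[col 2] KPS: children KP:{G,T}, S:{T} ∩→ {T}; cost 0
[col 2] HKOPS: children HO:{A,T}, KPS:{T} ∩→ {T}; cost 0
[col 2] DHKOPS: children D:{G}, HKOPS:{T} ∪→ {G,T}; cost 1
[col 3] HO: children H:{T}, O:{G} ∪→ {G,T}; cost 1
[col 3] KP: children K:{G}, P:{G} ∩→ {G}; cost 0
[col 3] KPS: children KP:{G}, S:{G} ∩→ {G}; cost 0
[col 3] HKOPS: children HO:{G,T}, KPS:{G} ∩→ {G}; cost 0
[col 3] DHKOPS: children D:{G}, HKOPS:{G} ∩→ {G}; cost 0
[col 4] HO: children H:{G}, O:{T} ∪→ {G,T}; cost 1
[col 4] KP: children K:{G}, P:{G} ∩→ {G}; cost 0
[col 4] KPS: children KP:{G}, S:{T} ∪→ {G,T}; cost 1
[col 4] HKOPS: children HO:{G,T}, KPS:{G,T} ∩→ {G,T}; cost 0
[col 4] DHKOPS: children D:{C}, HKOPS:{G,T} ∪→ {C,G,T}; cost 1
[col 5] HO: children H:{A}, O:{G} ∪→ {A,G}; cost 1
[col 5] KP: children K:{A}, P:{A} ∩→ {A}; cost 0
[col 5] KPS: children KP:{A}, S:{A} ∩→ {A}; cost 0
[col 5] HKOPS: children HO:{A,G}, KPS:{A} ∩→ {A}; cost 0
[col 5] DHKOPS: children D:{A}, HKOPS:{A} ∩→ {A}; cost 0
[col 6] HO: children H:{T}, O:{A} ∪→ {A,T}; cost 1
[col 6] KP: children K:{G}, P:{C} ∪→ {C,G}; cost 1
[col 6] KPS: children KP:{C,G}, S:{T} ∪→ {C,G,T}; cost 1
[col 6] HKOPS: children HO:{A,T}, KPS:{C,G,T} ∩→ {T}; cost 0
[col 6] DHKOPS: children D:{C}, HKOPS:{T} ∪→ {C,T}; cost 1
[col 7] HO: children H:{A}, O:{C} ∪→ {A,C}; cost 1
[col 7] KP: children K:{A}, P:{A} ∩→ {A}; cost 0
[col 7] KPS: children KP:{A}, S:{A} ∩→ {A}; cost 0
[col 7] HKOPS: children HO:{A,C}, KPS:{A} ∩→ {A}; cost 0
[col 7] DHKOPS: children D:{A}, HKOPS:{A} ∩→ {A}; cost 0
per-site changes: [1, 3, 3, 1, 3, 1, 4, 1]; total = 17

A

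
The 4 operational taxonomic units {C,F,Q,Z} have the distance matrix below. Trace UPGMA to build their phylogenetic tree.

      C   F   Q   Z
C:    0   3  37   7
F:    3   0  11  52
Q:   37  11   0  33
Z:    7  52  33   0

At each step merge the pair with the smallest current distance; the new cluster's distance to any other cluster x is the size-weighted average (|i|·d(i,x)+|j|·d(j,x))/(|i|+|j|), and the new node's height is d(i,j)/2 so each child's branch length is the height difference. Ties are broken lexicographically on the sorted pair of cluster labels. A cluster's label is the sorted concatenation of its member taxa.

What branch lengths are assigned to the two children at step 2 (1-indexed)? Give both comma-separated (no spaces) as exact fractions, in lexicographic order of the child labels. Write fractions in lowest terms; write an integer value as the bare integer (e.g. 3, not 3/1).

step 1: merge (C,F) at d=3; branch lengths C→3/2, F→3/2; new cluster CF
  updated: d(CF,Q)=24, d(CF,Z)=59/2
step 2: merge (CF,Q) at d=24; branch lengths CF→21/2, Q→12; new cluster CFQ
  updated: d(CFQ,Z)=92/3
step 3: merge (CFQ,Z) at d=92/3; branch lengths CFQ→10/3, Z→46/3; new cluster CFQZ
final tree: (((C:3/2,F:3/2):21/2,Q:12):10/3,Z:46/3)
total length: 265/6

21/2,12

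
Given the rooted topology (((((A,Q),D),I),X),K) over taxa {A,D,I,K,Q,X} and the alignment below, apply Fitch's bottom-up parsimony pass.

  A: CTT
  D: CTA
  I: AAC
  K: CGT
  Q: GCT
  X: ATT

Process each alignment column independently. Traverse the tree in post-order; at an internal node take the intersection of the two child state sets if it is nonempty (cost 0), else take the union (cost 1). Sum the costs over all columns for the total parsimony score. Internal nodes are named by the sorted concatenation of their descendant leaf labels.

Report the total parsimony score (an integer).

[col 0] AQ: children A:{C}, Q:{G} ∪→ {C,G}; cost 1
[col 0] ADQ: children AQ:{C,G}, D:{C} ∩→ {C}; cost 0
[col 0] ADIQ: children ADQ:{C}, I:{A} ∪→ {A,C}; cost 1
[col 0] ADIQX: children ADIQ:{A,C}, X:{A} ∩→ {A}; cost 0
[col 0] ADIKQX: children ADIQX:{A}, K:{C} ∪→ {A,C}; cost 1
[col 1] AQ: children A:{T}, Q:{C} ∪→ {C,T}; cost 1
[col 1] ADQ: children AQ:{C,T}, D:{T} ∩→ {T}; cost 0
[col 1] ADIQ: children ADQ:{T}, I:{A} ∪→ {A,T}; cost 1
[col 1] ADIQX: children ADIQ:{A,T}, X:{T} ∩→ {T}; cost 0
[col 1] ADIKQX: children ADIQX:{T}, K:{G} ∪→ {G,T}; cost 1
[col 2] AQ: children A:{T}, Q:{T} ∩→ {T}; cost 0
[col 2] ADQ: children AQ:{T}, D:{A} ∪→ {A,T}; cost 1
[col 2] ADIQ: children ADQ:{A,T}, I:{C} ∪→ {A,C,T}; cost 1
[col 2] ADIQX: children ADIQ:{A,C,T}, X:{T} ∩→ {T}; cost 0
[col 2] ADIKQX: children ADIQX:{T}, K:{T} ∩→ {T}; cost 0
per-site changes: [3, 3, 2]; total = 8

8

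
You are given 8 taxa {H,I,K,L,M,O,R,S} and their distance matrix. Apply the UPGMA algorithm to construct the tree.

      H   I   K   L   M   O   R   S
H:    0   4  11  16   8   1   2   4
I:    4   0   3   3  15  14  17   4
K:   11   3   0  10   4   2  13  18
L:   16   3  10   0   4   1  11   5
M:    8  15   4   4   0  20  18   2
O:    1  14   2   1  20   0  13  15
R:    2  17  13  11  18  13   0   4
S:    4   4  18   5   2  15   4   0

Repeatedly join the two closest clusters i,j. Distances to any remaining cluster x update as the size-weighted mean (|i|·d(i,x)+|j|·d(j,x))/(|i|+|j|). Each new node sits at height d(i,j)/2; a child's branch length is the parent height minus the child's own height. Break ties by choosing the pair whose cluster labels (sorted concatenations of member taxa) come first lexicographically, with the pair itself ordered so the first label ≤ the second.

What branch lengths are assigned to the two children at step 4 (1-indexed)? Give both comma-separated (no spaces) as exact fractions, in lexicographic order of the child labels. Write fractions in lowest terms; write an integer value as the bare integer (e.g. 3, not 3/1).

9/4,5/4

step 1: merge (H,O) at d=1; branch lengths H→1/2, O→1/2; new cluster HO
  updated: d(HO,I)=9, d(HO,K)=13/2, d(HO,L)=17/2, d(HO,M)=14, d(HO,R)=15/2, d(HO,S)=19/2
step 2: merge (M,S) at d=2; branch lengths M→1, S→1; new cluster MS
  updated: d(HO,MS)=47/4, d(I,MS)=19/2, d(K,MS)=11, d(L,MS)=9/2, d(MS,R)=11
step 3: merge (I,K) at d=3; branch lengths I→3/2, K→3/2; new cluster IK
  updated: d(HO,IK)=31/4, d(IK,L)=13/2, d(IK,MS)=41/4, d(IK,R)=15
step 4: merge (L,MS) at d=9/2; branch lengths L→9/4, MS→5/4; new cluster LMS
  updated: d(HO,LMS)=32/3, d(IK,LMS)=9, d(LMS,R)=11
step 5: merge (HO,R) at d=15/2; branch lengths HO→13/4, R→15/4; new cluster HOR
  updated: d(HOR,IK)=61/6, d(HOR,LMS)=97/9
step 6: merge (IK,LMS) at d=9; branch lengths IK→3, LMS→9/4; new cluster IKLMS
  updated: d(HOR,IKLMS)=158/15
step 7: merge (HOR,IKLMS) at d=158/15; branch lengths HOR→91/60, IKLMS→23/30; new cluster HIKLMORS
final tree: (((H:1/2,O:1/2):13/4,R:15/4):91/60,((I:3/2,K:3/2):3,(L:9/4,(M:1,S:1):5/4):9/4):23/30)
total length: 721/30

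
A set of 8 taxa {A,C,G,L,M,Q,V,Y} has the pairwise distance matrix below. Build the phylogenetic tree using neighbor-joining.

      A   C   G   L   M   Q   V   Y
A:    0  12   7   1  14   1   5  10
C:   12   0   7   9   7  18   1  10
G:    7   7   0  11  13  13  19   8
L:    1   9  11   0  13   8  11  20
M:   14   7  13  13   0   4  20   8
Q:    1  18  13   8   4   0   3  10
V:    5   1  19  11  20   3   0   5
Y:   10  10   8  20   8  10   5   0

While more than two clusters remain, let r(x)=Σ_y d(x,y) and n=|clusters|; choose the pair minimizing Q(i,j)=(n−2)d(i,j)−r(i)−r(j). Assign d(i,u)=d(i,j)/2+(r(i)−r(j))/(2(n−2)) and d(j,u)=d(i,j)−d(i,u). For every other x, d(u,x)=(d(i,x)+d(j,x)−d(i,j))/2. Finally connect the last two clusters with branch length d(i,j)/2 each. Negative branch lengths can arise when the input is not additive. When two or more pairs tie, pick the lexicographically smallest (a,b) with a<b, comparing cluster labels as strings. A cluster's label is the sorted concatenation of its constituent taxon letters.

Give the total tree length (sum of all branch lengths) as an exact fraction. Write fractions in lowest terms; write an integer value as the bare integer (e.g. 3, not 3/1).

1. join C+V (d=1, Q=-122) ⇒ CV; edges |C|=1/2, |V|=1/2
  updated: d(A,CV)=8, d(CV,G)=25/2, d(CV,L)=19/2, d(CV,M)=13, d(CV,Q)=10, d(CV,Y)=7
2. join A+L (d=1, Q=-197/2) ⇒ AL; edges |A|=-33/20, |L|=53/20
  updated: d(AL,CV)=33/4, d(AL,G)=17/2, d(AL,M)=13, d(AL,Q)=4, d(AL,Y)=29/2
3. join M+Q (d=4, Q=-76) ⇒ MQ; edges |M|=13/4, |Q|=3/4
  updated: d(AL,MQ)=13/2, d(CV,MQ)=19/2, d(G,MQ)=11, d(MQ,Y)=7
4. join CV+Y (d=7, Q=-211/4) ⇒ CVY; edges |CV|=29/8, |Y|=27/8
  updated: d(AL,CVY)=63/8, d(CVY,G)=27/4, d(CVY,MQ)=19/4
5. join AL+G (d=17/2, Q=-257/8) ⇒ AGL; edges |AL|=109/32, |G|=163/32
  updated: d(AGL,CVY)=49/16, d(AGL,MQ)=9/2
6. join AGL+CVY (d=49/16, Q=-197/16) ⇒ ACGLVY; edges |AGL|=45/32, |CVY|=53/32
  updated: d(ACGLVY,MQ)=99/32
7. join ACGLVY+MQ (d=99/32) ⇒ ACGLMQVY; edges |ACGLVY|=99/64, |MQ|=99/64
final tree: ((((A:-33/20,L:53/20):109/32,G:163/32):45/32,((C:1/2,V:1/2):29/8,Y:27/8):53/32):99/64,(M:13/4,Q:3/4):99/64)
total length: 885/32

885/32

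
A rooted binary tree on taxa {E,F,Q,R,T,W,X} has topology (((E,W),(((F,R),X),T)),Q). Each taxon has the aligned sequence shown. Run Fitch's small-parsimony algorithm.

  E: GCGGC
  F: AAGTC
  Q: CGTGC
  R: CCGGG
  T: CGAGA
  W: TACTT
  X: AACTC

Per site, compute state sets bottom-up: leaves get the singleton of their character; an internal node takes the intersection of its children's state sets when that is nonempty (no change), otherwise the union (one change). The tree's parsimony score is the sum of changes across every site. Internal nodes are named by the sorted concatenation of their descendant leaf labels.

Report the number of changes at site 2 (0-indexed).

4

[col 0] EW: children E:{G}, W:{T} ∪→ {G,T}; cost 1
[col 0] FR: children F:{A}, R:{C} ∪→ {A,C}; cost 1
[col 0] FRX: children FR:{A,C}, X:{A} ∩→ {A}; cost 0
[col 0] FRTX: children FRX:{A}, T:{C} ∪→ {A,C}; cost 1
[col 0] EFRTWX: children EW:{G,T}, FRTX:{A,C} ∪→ {A,C,G,T}; cost 1
[col 0] EFQRTWX: children EFRTWX:{A,C,G,T}, Q:{C} ∩→ {C}; cost 0
[col 1] EW: children E:{C}, W:{A} ∪→ {A,C}; cost 1
[col 1] FR: children F:{A}, R:{C} ∪→ {A,C}; cost 1
[col 1] FRX: children FR:{A,C}, X:{A} ∩→ {A}; cost 0
[col 1] FRTX: children FRX:{A}, T:{G} ∪→ {A,G}; cost 1
[col 1] EFRTWX: children EW:{A,C}, FRTX:{A,G} ∩→ {A}; cost 0
[col 1] EFQRTWX: children EFRTWX:{A}, Q:{G} ∪→ {A,G}; cost 1
[col 2] EW: children E:{G}, W:{C} ∪→ {C,G}; cost 1
[col 2] FR: children F:{G}, R:{G} ∩→ {G}; cost 0
[col 2] FRX: children FR:{G}, X:{C} ∪→ {C,G}; cost 1
[col 2] FRTX: children FRX:{C,G}, T:{A} ∪→ {A,C,G}; cost 1
[col 2] EFRTWX: children EW:{C,G}, FRTX:{A,C,G} ∩→ {C,G}; cost 0
[col 2] EFQRTWX: children EFRTWX:{C,G}, Q:{T} ∪→ {C,G,T}; cost 1
[col 3] EW: children E:{G}, W:{T} ∪→ {G,T}; cost 1
[col 3] FR: children F:{T}, R:{G} ∪→ {G,T}; cost 1
[col 3] FRX: children FR:{G,T}, X:{T} ∩→ {T}; cost 0
[col 3] FRTX: children FRX:{T}, T:{G} ∪→ {G,T}; cost 1
[col 3] EFRTWX: children EW:{G,T}, FRTX:{G,T} ∩→ {G,T}; cost 0
[col 3] EFQRTWX: children EFRTWX:{G,T}, Q:{G} ∩→ {G}; cost 0
[col 4] EW: children E:{C}, W:{T} ∪→ {C,T}; cost 1
[col 4] FR: children F:{C}, R:{G} ∪→ {C,G}; cost 1
[col 4] FRX: children FR:{C,G}, X:{C} ∩→ {C}; cost 0
[col 4] FRTX: children FRX:{C}, T:{A} ∪→ {A,C}; cost 1
[col 4] EFRTWX: children EW:{C,T}, FRTX:{A,C} ∩→ {C}; cost 0
[col 4] EFQRTWX: children EFRTWX:{C}, Q:{C} ∩→ {C}; cost 0
per-site changes: [4, 4, 4, 3, 3]; total = 18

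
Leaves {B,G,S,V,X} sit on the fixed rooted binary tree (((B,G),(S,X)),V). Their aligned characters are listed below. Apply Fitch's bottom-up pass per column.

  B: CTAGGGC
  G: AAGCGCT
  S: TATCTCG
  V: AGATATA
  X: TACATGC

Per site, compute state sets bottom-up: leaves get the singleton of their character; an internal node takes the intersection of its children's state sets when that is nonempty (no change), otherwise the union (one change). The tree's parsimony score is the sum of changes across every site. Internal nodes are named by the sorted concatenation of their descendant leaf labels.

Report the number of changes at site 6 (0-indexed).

3

[col 0] BG: children B:{C}, G:{A} ∪→ {A,C}; cost 1
[col 0] SX: children S:{T}, X:{T} ∩→ {T}; cost 0
[col 0] BGSX: children BG:{A,C}, SX:{T} ∪→ {A,C,T}; cost 1
[col 0] BGSVX: children BGSX:{A,C,T}, V:{A} ∩→ {A}; cost 0
[col 1] BG: children B:{T}, G:{A} ∪→ {A,T}; cost 1
[col 1] SX: children S:{A}, X:{A} ∩→ {A}; cost 0
[col 1] BGSX: children BG:{A,T}, SX:{A} ∩→ {A}; cost 0
[col 1] BGSVX: children BGSX:{A}, V:{G} ∪→ {A,G}; cost 1
[col 2] BG: children B:{A}, G:{G} ∪→ {A,G}; cost 1
[col 2] SX: children S:{T}, X:{C} ∪→ {C,T}; cost 1
[col 2] BGSX: children BG:{A,G}, SX:{C,T} ∪→ {A,C,G,T}; cost 1
[col 2] BGSVX: children BGSX:{A,C,G,T}, V:{A} ∩→ {A}; cost 0
[col 3] BG: children B:{G}, G:{C} ∪→ {C,G}; cost 1
[col 3] SX: children S:{C}, X:{A} ∪→ {A,C}; cost 1
[col 3] BGSX: children BG:{C,G}, SX:{A,C} ∩→ {C}; cost 0
[col 3] BGSVX: children BGSX:{C}, V:{T} ∪→ {C,T}; cost 1
[col 4] BG: children B:{G}, G:{G} ∩→ {G}; cost 0
[col 4] SX: children S:{T}, X:{T} ∩→ {T}; cost 0
[col 4] BGSX: children BG:{G}, SX:{T} ∪→ {G,T}; cost 1
[col 4] BGSVX: children BGSX:{G,T}, V:{A} ∪→ {A,G,T}; cost 1
[col 5] BG: children B:{G}, G:{C} ∪→ {C,G}; cost 1
[col 5] SX: children S:{C}, X:{G} ∪→ {C,G}; cost 1
[col 5] BGSX: children BG:{C,G}, SX:{C,G} ∩→ {C,G}; cost 0
[col 5] BGSVX: children BGSX:{C,G}, V:{T} ∪→ {C,G,T}; cost 1
[col 6] BG: children B:{C}, G:{T} ∪→ {C,T}; cost 1
[col 6] SX: children S:{G}, X:{C} ∪→ {C,G}; cost 1
[col 6] BGSX: children BG:{C,T}, SX:{C,G} ∩→ {C}; cost 0
[col 6] BGSVX: children BGSX:{C}, V:{A} ∪→ {A,C}; cost 1
per-site changes: [2, 2, 3, 3, 2, 3, 3]; total = 18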